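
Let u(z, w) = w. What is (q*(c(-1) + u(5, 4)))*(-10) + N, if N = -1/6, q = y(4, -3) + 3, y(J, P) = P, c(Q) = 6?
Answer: -⅙ ≈ -0.16667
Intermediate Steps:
q = 0 (q = -3 + 3 = 0)
N = -⅙ (N = -1*⅙ = -⅙ ≈ -0.16667)
(q*(c(-1) + u(5, 4)))*(-10) + N = (0*(6 + 4))*(-10) - ⅙ = (0*10)*(-10) - ⅙ = 0*(-10) - ⅙ = 0 - ⅙ = -⅙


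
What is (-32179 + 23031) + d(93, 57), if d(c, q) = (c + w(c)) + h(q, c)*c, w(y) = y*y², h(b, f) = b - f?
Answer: 791954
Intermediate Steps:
w(y) = y³
d(c, q) = c + c³ + c*(q - c) (d(c, q) = (c + c³) + (q - c)*c = (c + c³) + c*(q - c) = c + c³ + c*(q - c))
(-32179 + 23031) + d(93, 57) = (-32179 + 23031) + 93*(1 + 57 + 93² - 1*93) = -9148 + 93*(1 + 57 + 8649 - 93) = -9148 + 93*8614 = -9148 + 801102 = 791954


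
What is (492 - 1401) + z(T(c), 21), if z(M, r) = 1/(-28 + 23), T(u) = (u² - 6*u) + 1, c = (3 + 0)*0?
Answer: -4546/5 ≈ -909.20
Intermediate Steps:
c = 0 (c = 3*0 = 0)
T(u) = 1 + u² - 6*u
z(M, r) = -⅕ (z(M, r) = 1/(-5) = -⅕)
(492 - 1401) + z(T(c), 21) = (492 - 1401) - ⅕ = -909 - ⅕ = -4546/5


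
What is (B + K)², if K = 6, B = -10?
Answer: 16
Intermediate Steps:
(B + K)² = (-10 + 6)² = (-4)² = 16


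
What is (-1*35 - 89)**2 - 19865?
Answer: -4489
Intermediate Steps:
(-1*35 - 89)**2 - 19865 = (-35 - 89)**2 - 19865 = (-124)**2 - 19865 = 15376 - 19865 = -4489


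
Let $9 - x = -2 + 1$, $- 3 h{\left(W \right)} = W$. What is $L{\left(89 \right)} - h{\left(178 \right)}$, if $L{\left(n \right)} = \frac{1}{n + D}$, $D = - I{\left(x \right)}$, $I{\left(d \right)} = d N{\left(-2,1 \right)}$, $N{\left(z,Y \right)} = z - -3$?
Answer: $\frac{14065}{237} \approx 59.346$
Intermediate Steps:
$h{\left(W \right)} = - \frac{W}{3}$
$N{\left(z,Y \right)} = 3 + z$ ($N{\left(z,Y \right)} = z + 3 = 3 + z$)
$x = 10$ ($x = 9 - \left(-2 + 1\right) = 9 - -1 = 9 + 1 = 10$)
$I{\left(d \right)} = d$ ($I{\left(d \right)} = d \left(3 - 2\right) = d 1 = d$)
$D = -10$ ($D = \left(-1\right) 10 = -10$)
$L{\left(n \right)} = \frac{1}{-10 + n}$ ($L{\left(n \right)} = \frac{1}{n - 10} = \frac{1}{-10 + n}$)
$L{\left(89 \right)} - h{\left(178 \right)} = \frac{1}{-10 + 89} - \left(- \frac{1}{3}\right) 178 = \frac{1}{79} - - \frac{178}{3} = \frac{1}{79} + \frac{178}{3} = \frac{14065}{237}$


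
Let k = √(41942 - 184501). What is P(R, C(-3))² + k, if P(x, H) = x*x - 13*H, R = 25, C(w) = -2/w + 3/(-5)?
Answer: 87647044/225 + I*√142559 ≈ 3.8954e+5 + 377.57*I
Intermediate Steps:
C(w) = -⅗ - 2/w (C(w) = -2/w + 3*(-⅕) = -2/w - ⅗ = -⅗ - 2/w)
P(x, H) = x² - 13*H
k = I*√142559 (k = √(-142559) = I*√142559 ≈ 377.57*I)
P(R, C(-3))² + k = (25² - 13*(-⅗ - 2/(-3)))² + I*√142559 = (625 - 13*(-⅗ - 2*(-⅓)))² + I*√142559 = (625 - 13*(-⅗ + ⅔))² + I*√142559 = (625 - 13*1/15)² + I*√142559 = (625 - 13/15)² + I*√142559 = (9362/15)² + I*√142559 = 87647044/225 + I*√142559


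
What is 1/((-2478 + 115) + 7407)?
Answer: 1/5044 ≈ 0.00019826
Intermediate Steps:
1/((-2478 + 115) + 7407) = 1/(-2363 + 7407) = 1/5044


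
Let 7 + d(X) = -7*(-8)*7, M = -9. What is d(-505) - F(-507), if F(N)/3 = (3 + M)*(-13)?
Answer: 151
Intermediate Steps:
F(N) = 234 (F(N) = 3*((3 - 9)*(-13)) = 3*(-6*(-13)) = 3*78 = 234)
d(X) = 385 (d(X) = -7 - 7*(-8)*7 = -7 + 56*7 = -7 + 392 = 385)
d(-505) - F(-507) = 385 - 1*234 = 385 - 234 = 151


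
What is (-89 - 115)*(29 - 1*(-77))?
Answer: -21624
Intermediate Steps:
(-89 - 115)*(29 - 1*(-77)) = -204*(29 + 77) = -204*106 = -21624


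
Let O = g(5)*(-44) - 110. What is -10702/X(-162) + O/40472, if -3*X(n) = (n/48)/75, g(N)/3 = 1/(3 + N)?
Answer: -173252538359/242832 ≈ -7.1347e+5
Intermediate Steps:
g(N) = 3/(3 + N)
X(n) = -n/10800 (X(n) = -n/48/(3*75) = -n/10800)
O = -253/2 (O = (3/(3 + 5))*(-44) - 110 = (3/8)*(-44) - 110 = -33/2 - 110 = -253/2 ≈ -126.50)
-10702/X(-162) + O/40472 = -10702/((-1/10800*(-162))) - 253/2/40472 = -10702/3/200 - 253/2*1/40472 = -10702*200/3 - 253/80944 = -2140400/3 - 253/80944 = -173252538359/242832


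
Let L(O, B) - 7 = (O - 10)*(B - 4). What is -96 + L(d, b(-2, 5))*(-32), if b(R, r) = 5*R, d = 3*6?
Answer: 3264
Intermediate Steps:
d = 18
L(O, B) = 7 + (-10 + O)*(-4 + B) (L(O, B) = 7 + (O - 10)*(B - 4) = 7 + (-10 + O)*(-4 + B))
-96 + L(d, b(-2, 5))*(-32) = -96 + (47 - 50*(-2) - 4*18 + (5*(-2))*18)*(-32) = -96 + (47 - 10*(-10) - 72 - 10*18)*(-32) = -96 + (47 + 100 - 72 - 180)*(-32) = -96 - 105*(-32) = -96 + 3360 = 3264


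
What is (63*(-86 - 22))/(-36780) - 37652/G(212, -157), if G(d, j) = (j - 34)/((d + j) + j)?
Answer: -11771036463/585415 ≈ -20107.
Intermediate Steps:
G(d, j) = (-34 + j)/(d + 2*j)
(63*(-86 - 22))/(-36780) - 37652/G(212, -157) = (63*(-86 - 22))/(-36780) - 37652*(212 + 2*(-157))/(-34 - 157) = (63*(-108))*(-1/36780) - 37652/(-191/(212 - 314)) = -6804*(-1/36780) - 37652/(-191/(-102)) = 567/3065 - 37652/((-1/102*(-191))) = 567/3065 - 37652/191/102 = 567/3065 - 37652*102/191 = 567/3065 - 3840504/191 = -11771036463/585415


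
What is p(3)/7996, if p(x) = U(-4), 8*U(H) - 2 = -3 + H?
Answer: -5/63968 ≈ -7.8164e-5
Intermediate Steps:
U(H) = -1/8 + H/8 (U(H) = 1/4 + (-3 + H)/8 = 1/4 + (-3/8 + H/8) = -1/8 + H/8)
p(x) = -5/8 (p(x) = -1/8 + (1/8)*(-4) = -1/8 - 1/2 = -5/8)
p(3)/7996 = -5/8/7996 = -5/8*1/7996 = -5/63968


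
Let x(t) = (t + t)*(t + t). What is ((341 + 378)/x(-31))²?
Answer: 516961/14776336 ≈ 0.034986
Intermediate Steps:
x(t) = 4*t² (x(t) = (2*t)*(2*t) = 4*t²)
((341 + 378)/x(-31))² = ((341 + 378)/((4*(-31)²)))² = (719/((4*961)))² = (719/3844)² = 516961/14776336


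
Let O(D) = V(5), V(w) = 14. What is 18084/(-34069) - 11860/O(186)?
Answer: -28879394/34069 ≈ -847.67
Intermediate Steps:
O(D) = 14
18084/(-34069) - 11860/O(186) = 18084/(-34069) - 11860/14 = 18084*(-1/34069) - 11860*1/14 = -18084/34069 - 5930/7 = -28879394/34069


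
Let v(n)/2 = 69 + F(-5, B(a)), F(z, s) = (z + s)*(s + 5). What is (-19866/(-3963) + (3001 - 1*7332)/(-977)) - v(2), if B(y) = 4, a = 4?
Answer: -142683095/1290617 ≈ -110.55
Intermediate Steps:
F(z, s) = (5 + s)*(s + z) (F(z, s) = (s + z)*(5 + s) = (5 + s)*(s + z))
v(n) = 120 (v(n) = 2*(69 + (4² + 5*4 + 5*(-5) + 4*(-5))) = 2*(69 + (16 + 20 - 25 - 20)) = 2*(69 - 9) = 2*60 = 120)
(-19866/(-3963) + (3001 - 1*7332)/(-977)) - v(2) = (-19866/(-3963) + (3001 - 1*7332)/(-977)) - 1*120 = (-19866*(-1/3963) + (3001 - 7332)*(-1/977)) - 120 = (6622/1321 - 4331*(-1/977)) - 120 = (6622/1321 + 4331/977) - 120 = 12190945/1290617 - 120 = -142683095/1290617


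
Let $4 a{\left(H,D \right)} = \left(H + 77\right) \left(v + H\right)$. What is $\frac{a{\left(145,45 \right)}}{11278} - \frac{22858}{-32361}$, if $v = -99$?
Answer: $\frac{340410157}{364967358} \approx 0.93271$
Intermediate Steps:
$a{\left(H,D \right)} = \frac{\left(-99 + H\right) \left(77 + H\right)}{4}$ ($a{\left(H,D \right)} = \frac{\left(H + 77\right) \left(-99 + H\right)}{4} = \frac{\left(77 + H\right) \left(-99 + H\right)}{4} = \frac{\left(-99 + H\right) \left(77 + H\right)}{4}$)
$\frac{a{\left(145,45 \right)}}{11278} - \frac{22858}{-32361} = \frac{- \frac{7623}{4} - \frac{1595}{2} + \frac{145^{2}}{4}}{11278} - \frac{22858}{-32361} = \left(- \frac{7623}{4} - \frac{1595}{2} + \frac{1}{4} \cdot 21025\right) \frac{1}{11278} - - \frac{22858}{32361} = \left(- \frac{7623}{4} - \frac{1595}{2} + \frac{21025}{4}\right) \frac{1}{11278} + \frac{22858}{32361} = 2553 \cdot \frac{1}{11278} + \frac{22858}{32361} = \frac{2553}{11278} + \frac{22858}{32361} = \frac{340410157}{364967358}$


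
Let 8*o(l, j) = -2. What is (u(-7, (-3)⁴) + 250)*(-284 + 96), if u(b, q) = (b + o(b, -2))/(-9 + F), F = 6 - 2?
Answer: -236363/5 ≈ -47273.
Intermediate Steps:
F = 4
o(l, j) = -¼ (o(l, j) = (⅛)*(-2) = -¼)
u(b, q) = 1/20 - b/5 (u(b, q) = (b - ¼)/(-9 + 4) = (-¼ + b)/(-5) = (-¼ + b)*(-⅕) = 1/20 - b/5)
(u(-7, (-3)⁴) + 250)*(-284 + 96) = ((1/20 - ⅕*(-7)) + 250)*(-284 + 96) = ((1/20 + 7/5) + 250)*(-188) = (29/20 + 250)*(-188) = (5029/20)*(-188) = -236363/5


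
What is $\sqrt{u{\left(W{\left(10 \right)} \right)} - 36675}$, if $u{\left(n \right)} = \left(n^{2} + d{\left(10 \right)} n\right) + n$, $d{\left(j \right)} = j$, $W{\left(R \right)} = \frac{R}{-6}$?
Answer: $\frac{i \sqrt{330215}}{3} \approx 191.55 i$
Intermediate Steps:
$W{\left(R \right)} = - \frac{R}{6}$ ($W{\left(R \right)} = R \left(- \frac{1}{6}\right) = - \frac{R}{6}$)
$u{\left(n \right)} = n^{2} + 11 n$ ($u{\left(n \right)} = \left(n^{2} + 10 n\right) + n = n^{2} + 11 n$)
$\sqrt{u{\left(W{\left(10 \right)} \right)} - 36675} = \sqrt{\left(- \frac{1}{6}\right) 10 \left(11 - \frac{5}{3}\right) - 36675} = \sqrt{- \frac{5 \left(11 - \frac{5}{3}\right)}{3} - 36675} = \sqrt{\left(- \frac{5}{3}\right) \frac{28}{3} - 36675} = \sqrt{- \frac{140}{9} - 36675} = \sqrt{- \frac{330215}{9}} = \frac{i \sqrt{330215}}{3}$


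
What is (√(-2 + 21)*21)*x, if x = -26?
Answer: -546*√19 ≈ -2380.0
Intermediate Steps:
(√(-2 + 21)*21)*x = (√(-2 + 21)*21)*(-26) = (√19*21)*(-26) = (21*√19)*(-26) = -546*√19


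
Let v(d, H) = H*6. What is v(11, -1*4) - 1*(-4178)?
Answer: 4154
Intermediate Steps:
v(d, H) = 6*H
v(11, -1*4) - 1*(-4178) = 6*(-1*4) - 1*(-4178) = 6*(-4) + 4178 = -24 + 4178 = 4154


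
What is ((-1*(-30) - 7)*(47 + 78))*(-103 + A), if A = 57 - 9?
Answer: -158125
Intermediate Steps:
A = 48
((-1*(-30) - 7)*(47 + 78))*(-103 + A) = ((-1*(-30) - 7)*(47 + 78))*(-103 + 48) = ((30 - 7)*125)*(-55) = (23*125)*(-55) = 2875*(-55) = -158125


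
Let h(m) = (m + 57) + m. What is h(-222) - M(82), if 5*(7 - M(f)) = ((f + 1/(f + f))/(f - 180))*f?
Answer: -399569/980 ≈ -407.72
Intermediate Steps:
h(m) = 57 + 2*m (h(m) = (57 + m) + m = 57 + 2*m)
M(f) = 7 - f*(f + 1/(2*f))/(5*(-180 + f)) (M(f) = 7 - (f + 1/(f + f))/(f - 180)*f/5 = 7 - (f + 1/(2*f))/(-180 + f)*f/5 = 7 - f*(f + 1/(2*f))/(5*(-180 + f)))
h(-222) - M(82) = (57 + 2*(-222)) - (-12601 - 2*82**2 + 70*82)/(10*(-180 + 82)) = (57 - 444) - (-12601 - 2*6724 + 5740)/(10*(-98)) = -387 - (-1)*(-12601 - 13448 + 5740)/(10*98) = -387 - (-1)*(-20309)/(10*98) = -387 - 1*20309/980 = -387 - 20309/980 = -399569/980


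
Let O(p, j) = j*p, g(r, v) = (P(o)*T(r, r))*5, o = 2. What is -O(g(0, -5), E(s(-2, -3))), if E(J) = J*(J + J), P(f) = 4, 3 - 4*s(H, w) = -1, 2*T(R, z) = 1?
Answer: -20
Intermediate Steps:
T(R, z) = ½ (T(R, z) = (½)*1 = ½)
s(H, w) = 1 (s(H, w) = ¾ - ¼*(-1) = ¾ + ¼ = 1)
E(J) = 2*J² (E(J) = J*(2*J) = 2*J²)
g(r, v) = 10 (g(r, v) = (4*(½))*5 = 2*5 = 10)
-O(g(0, -5), E(s(-2, -3))) = -2*1²*10 = -2*1*10 = -2*10 = -1*20 = -20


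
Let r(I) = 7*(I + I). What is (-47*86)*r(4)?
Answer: -226352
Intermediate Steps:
r(I) = 14*I (r(I) = 7*(2*I) = 14*I)
(-47*86)*r(4) = (-47*86)*(14*4) = -4042*56 = -226352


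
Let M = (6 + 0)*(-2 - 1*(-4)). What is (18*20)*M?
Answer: 4320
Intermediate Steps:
M = 12 (M = 6*(-2 + 4) = 6*2 = 12)
(18*20)*M = (18*20)*12 = 360*12 = 4320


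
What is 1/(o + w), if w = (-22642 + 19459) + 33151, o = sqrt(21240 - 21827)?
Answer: 29968/898081611 - I*sqrt(587)/898081611 ≈ 3.3369e-5 - 2.6978e-8*I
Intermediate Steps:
o = I*sqrt(587) (o = sqrt(-587) = I*sqrt(587) ≈ 24.228*I)
w = 29968 (w = -3183 + 33151 = 29968)
1/(o + w) = 1/(I*sqrt(587) + 29968) = 1/(29968 + I*sqrt(587))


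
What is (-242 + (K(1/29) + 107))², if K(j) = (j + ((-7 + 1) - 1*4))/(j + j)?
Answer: 312481/4 ≈ 78120.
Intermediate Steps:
K(j) = (-10 + j)/(2*j) (K(j) = (j + (-6 - 4))/((2*j)) = (j - 10)*(1/(2*j)) = (-10 + j)*(1/(2*j)) = (-10 + j)/(2*j))
(-242 + (K(1/29) + 107))² = (-242 + ((-10 + 1/29)/(2*(1/29)) + 107))² = (-242 + ((½)*29*(-289/29) + 107))² = (-242 + (-289/2 + 107))² = (-242 - 75/2)² = (-559/2)² = 312481/4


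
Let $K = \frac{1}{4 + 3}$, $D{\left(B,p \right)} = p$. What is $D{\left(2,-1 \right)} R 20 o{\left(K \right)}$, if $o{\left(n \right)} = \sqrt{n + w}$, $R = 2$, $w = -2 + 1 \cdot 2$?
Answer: $- \frac{40 \sqrt{7}}{7} \approx -15.119$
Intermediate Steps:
$w = 0$ ($w = -2 + 2 = 0$)
$K = \frac{1}{7} \approx 0.14286$
$o{\left(n \right)} = \sqrt{n}$ ($o{\left(n \right)} = \sqrt{n + 0} = \sqrt{n}$)
$D{\left(2,-1 \right)} R 20 o{\left(K \right)} = \frac{\left(-1\right) 2 \cdot 20}{\sqrt{7}} = \left(-2\right) 20 \frac{\sqrt{7}}{7} = - 40 \frac{\sqrt{7}}{7} = - \frac{40 \sqrt{7}}{7}$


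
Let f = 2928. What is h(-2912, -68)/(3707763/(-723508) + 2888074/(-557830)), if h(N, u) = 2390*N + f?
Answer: 200550472853107520/296989005563 ≈ 6.7528e+5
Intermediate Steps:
h(N, u) = 2928 + 2390*N (h(N, u) = 2390*N + 2928 = 2928 + 2390*N)
h(-2912, -68)/(3707763/(-723508) + 2888074/(-557830)) = (2928 + 2390*(-2912))/(3707763/(-723508) + 2888074/(-557830)) = (2928 - 6959680)/(3707763*(-1/723508) + 2888074*(-1/557830)) = -6956752/(-3707763/723508 - 206291/39845) = -6956752/(-296989005563/28828176260) = -6956752*(-28828176260/296989005563) = 200550472853107520/296989005563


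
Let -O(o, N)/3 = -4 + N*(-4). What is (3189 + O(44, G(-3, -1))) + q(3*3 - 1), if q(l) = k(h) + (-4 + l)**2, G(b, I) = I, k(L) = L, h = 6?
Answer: 3211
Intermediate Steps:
q(l) = 6 + (-4 + l)**2
O(o, N) = 12 + 12*N (O(o, N) = -3*(-4 + N*(-4)) = -3*(-4 - 4*N) = 12 + 12*N)
(3189 + O(44, G(-3, -1))) + q(3*3 - 1) = (3189 + (12 + 12*(-1))) + (6 + (-4 + (3*3 - 1))**2) = (3189 + (12 - 12)) + (6 + (-4 + (9 - 1))**2) = (3189 + 0) + (6 + (-4 + 8)**2) = 3189 + (6 + 4**2) = 3189 + (6 + 16) = 3189 + 22 = 3211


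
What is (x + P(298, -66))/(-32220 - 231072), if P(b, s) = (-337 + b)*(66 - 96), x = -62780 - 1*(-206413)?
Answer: -144803/263292 ≈ -0.54997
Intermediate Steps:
x = 143633 (x = -62780 + 206413 = 143633)
P(b, s) = 10110 - 30*b (P(b, s) = (-337 + b)*(-30) = 10110 - 30*b)
(x + P(298, -66))/(-32220 - 231072) = (143633 + (10110 - 30*298))/(-32220 - 231072) = (143633 + (10110 - 8940))/(-263292) = (143633 + 1170)*(-1/263292) = 144803*(-1/263292) = -144803/263292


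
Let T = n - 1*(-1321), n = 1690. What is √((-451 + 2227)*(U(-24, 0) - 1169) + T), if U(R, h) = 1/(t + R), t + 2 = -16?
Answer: I*√101585589/7 ≈ 1439.9*I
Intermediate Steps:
t = -18 (t = -2 - 16 = -18)
U(R, h) = 1/(-18 + R)
T = 3011 (T = 1690 - 1*(-1321) = 1690 + 1321 = 3011)
√((-451 + 2227)*(U(-24, 0) - 1169) + T) = √((-451 + 2227)*(1/(-18 - 24) - 1169) + 3011) = √(1776*(1/(-42) - 1169) + 3011) = √(1776*(-1/42 - 1169) + 3011) = √(1776*(-49099/42) + 3011) = √(-14533304/7 + 3011) = √(-14512227/7) = I*√101585589/7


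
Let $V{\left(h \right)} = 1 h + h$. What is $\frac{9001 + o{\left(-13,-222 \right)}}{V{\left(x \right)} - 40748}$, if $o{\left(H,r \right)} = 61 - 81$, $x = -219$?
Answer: $- \frac{8981}{41186} \approx -0.21806$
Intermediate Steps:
$o{\left(H,r \right)} = -20$
$V{\left(h \right)} = 2 h$ ($V{\left(h \right)} = h + h = 2 h$)
$\frac{9001 + o{\left(-13,-222 \right)}}{V{\left(x \right)} - 40748} = \frac{9001 - 20}{2 \left(-219\right) - 40748} = \frac{8981}{-438 - 40748} = \frac{8981}{-41186} = 8981 \left(- \frac{1}{41186}\right) = - \frac{8981}{41186}$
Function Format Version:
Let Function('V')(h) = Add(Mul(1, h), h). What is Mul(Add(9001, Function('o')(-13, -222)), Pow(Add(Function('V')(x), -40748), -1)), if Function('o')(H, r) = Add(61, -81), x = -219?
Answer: Rational(-8981, 41186) ≈ -0.21806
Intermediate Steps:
Function('o')(H, r) = -20
Function('V')(h) = Mul(2, h) (Function('V')(h) = Add(h, h) = Mul(2, h))
Mul(Add(9001, Function('o')(-13, -222)), Pow(Add(Function('V')(x), -40748), -1)) = Mul(Add(9001, -20), Pow(Add(Mul(2, -219), -40748), -1)) = Mul(8981, Pow(Add(-438, -40748), -1)) = Mul(8981, Pow(-41186, -1)) = Mul(8981, Rational(-1, 41186)) = Rational(-8981, 41186)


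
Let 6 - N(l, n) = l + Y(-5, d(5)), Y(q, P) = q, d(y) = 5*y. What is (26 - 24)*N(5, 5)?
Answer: 12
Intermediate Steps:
N(l, n) = 11 - l (N(l, n) = 6 - (l - 5) = 6 - (-5 + l) = 6 + (5 - l) = 11 - l)
(26 - 24)*N(5, 5) = (26 - 24)*(11 - 1*5) = 2*(11 - 5) = 2*6 = 12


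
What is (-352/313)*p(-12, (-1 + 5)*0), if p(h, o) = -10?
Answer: 3520/313 ≈ 11.246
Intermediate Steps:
(-352/313)*p(-12, (-1 + 5)*0) = -352/313*(-10) = 3520/313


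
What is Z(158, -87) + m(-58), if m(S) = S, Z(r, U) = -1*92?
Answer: -150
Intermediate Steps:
Z(r, U) = -92
Z(158, -87) + m(-58) = -92 - 58 = -150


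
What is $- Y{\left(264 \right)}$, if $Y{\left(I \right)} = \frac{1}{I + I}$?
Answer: $- \frac{1}{528} \approx -0.0018939$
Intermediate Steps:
$Y{\left(I \right)} = \frac{1}{2 I}$
$- Y{\left(264 \right)} = - \frac{1}{2 \cdot 264} = \left(-1\right) \frac{1}{528} = - \frac{1}{528}$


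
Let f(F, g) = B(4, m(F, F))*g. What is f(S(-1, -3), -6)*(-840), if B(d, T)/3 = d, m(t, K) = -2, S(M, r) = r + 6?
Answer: 60480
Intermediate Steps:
S(M, r) = 6 + r
B(d, T) = 3*d
f(F, g) = 12*g (f(F, g) = (3*4)*g = 12*g)
f(S(-1, -3), -6)*(-840) = (12*(-6))*(-840) = -72*(-840) = 60480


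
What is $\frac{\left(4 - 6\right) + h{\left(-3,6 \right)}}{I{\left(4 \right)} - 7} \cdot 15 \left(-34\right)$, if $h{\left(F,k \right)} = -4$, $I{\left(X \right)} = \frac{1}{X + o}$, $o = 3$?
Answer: $- \frac{1785}{4} \approx -446.25$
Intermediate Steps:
$I{\left(X \right)} = \frac{1}{3 + X}$ ($I{\left(X \right)} = \frac{1}{X + 3} = \frac{1}{3 + X}$)
$\frac{\left(4 - 6\right) + h{\left(-3,6 \right)}}{I{\left(4 \right)} - 7} \cdot 15 \left(-34\right) = \frac{\left(4 - 6\right) - 4}{\frac{1}{3 + 4} - 7} \cdot 15 \left(-34\right) = \frac{\left(4 - 6\right) - 4}{\frac{1}{7} - 7} \cdot 15 \left(-34\right) = \frac{-2 - 4}{\frac{1}{7} - 7} \cdot 15 \left(-34\right) = - \frac{6}{- \frac{48}{7}} \cdot 15 \left(-34\right) = \left(-6\right) \left(- \frac{7}{48}\right) 15 \left(-34\right) = \frac{7}{8} \cdot 15 \left(-34\right) = \frac{105}{8} \left(-34\right) = - \frac{1785}{4}$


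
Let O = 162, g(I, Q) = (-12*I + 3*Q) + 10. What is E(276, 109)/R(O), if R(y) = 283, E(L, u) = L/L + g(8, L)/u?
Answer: 851/30847 ≈ 0.027588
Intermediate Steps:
g(I, Q) = 10 - 12*I + 3*Q
E(L, u) = 1 + (-86 + 3*L)/u (E(L, u) = L/L + (10 - 12*8 + 3*L)/u = 1 + (10 - 96 + 3*L)/u = 1 + (-86 + 3*L)/u)
E(276, 109)/R(O) = ((-86 + 109 + 3*276)/109)/283 = ((-86 + 109 + 828)/109)*(1/283) = ((1/109)*851)*(1/283) = (851/109)*(1/283) = 851/30847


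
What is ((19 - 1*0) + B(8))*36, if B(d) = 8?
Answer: 972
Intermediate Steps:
((19 - 1*0) + B(8))*36 = ((19 - 1*0) + 8)*36 = ((19 + 0) + 8)*36 = (19 + 8)*36 = 27*36 = 972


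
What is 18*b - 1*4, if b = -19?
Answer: -346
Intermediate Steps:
18*b - 1*4 = 18*(-19) - 1*4 = -342 - 4 = -346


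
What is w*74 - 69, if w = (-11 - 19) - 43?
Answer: -5471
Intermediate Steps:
w = -73 (w = -30 - 43 = -73)
w*74 - 69 = -73*74 - 69 = -5402 - 69 = -5471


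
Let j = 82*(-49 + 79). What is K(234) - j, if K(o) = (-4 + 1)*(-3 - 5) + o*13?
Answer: 606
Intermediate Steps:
K(o) = 24 + 13*o (K(o) = -3*(-8) + 13*o = 24 + 13*o)
j = 2460 (j = 82*30 = 2460)
K(234) - j = (24 + 13*234) - 1*2460 = (24 + 3042) - 2460 = 3066 - 2460 = 606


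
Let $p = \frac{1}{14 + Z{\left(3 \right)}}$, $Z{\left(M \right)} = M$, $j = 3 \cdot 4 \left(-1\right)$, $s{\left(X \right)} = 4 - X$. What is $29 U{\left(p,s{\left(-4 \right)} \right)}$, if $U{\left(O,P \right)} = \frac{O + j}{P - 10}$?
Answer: $\frac{5887}{34} \approx 173.15$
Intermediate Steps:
$j = -12$ ($j = 12 \left(-1\right) = -12$)
$p = \frac{1}{17}$ ($p = \frac{1}{14 + 3} = \frac{1}{17} \approx 0.058824$)
$U{\left(O,P \right)} = \frac{-12 + O}{-10 + P}$ ($U{\left(O,P \right)} = \frac{O - 12}{P - 10} = \frac{-12 + O}{-10 + P}$)
$29 U{\left(p,s{\left(-4 \right)} \right)} = 29 \frac{-12 + \frac{1}{17}}{-10 + \left(4 - -4\right)} = 29 \frac{1}{-10 + \left(4 + 4\right)} \left(- \frac{203}{17}\right) = 29 \frac{1}{-10 + 8} \left(- \frac{203}{17}\right) = 29 \frac{1}{-2} \left(- \frac{203}{17}\right) = 29 \left(\left(- \frac{1}{2}\right) \left(- \frac{203}{17}\right)\right) = 29 \cdot \frac{203}{34} = \frac{5887}{34}$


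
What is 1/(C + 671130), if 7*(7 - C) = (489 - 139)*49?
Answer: 1/668687 ≈ 1.4955e-6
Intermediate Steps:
C = -2443 (C = 7 - (489 - 139)*49/7 = 7 - 50*49 = 7 - 1/7*17150 = 7 - 2450 = -2443)
1/(C + 671130) = 1/(-2443 + 671130) = 1/668687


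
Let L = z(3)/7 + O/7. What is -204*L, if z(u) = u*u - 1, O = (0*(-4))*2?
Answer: -1632/7 ≈ -233.14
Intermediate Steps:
O = 0 (O = 0*2 = 0)
z(u) = -1 + u² (z(u) = u² - 1 = -1 + u²)
L = 8/7 (L = (-1 + 3²)/7 + 0/7 = (-1 + 9)*(⅐) + 0*(⅐) = 8*(⅐) + 0 = 8/7 + 0 = 8/7 ≈ 1.1429)
-204*L = -204*8/7 = -1632/7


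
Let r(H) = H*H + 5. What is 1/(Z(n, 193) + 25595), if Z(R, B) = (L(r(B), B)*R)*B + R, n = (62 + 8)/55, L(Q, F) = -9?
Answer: 11/257241 ≈ 4.2761e-5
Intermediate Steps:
r(H) = 5 + H² (r(H) = H² + 5 = 5 + H²)
n = 14/11 (n = 70*(1/55) = 14/11 ≈ 1.2727)
Z(R, B) = R - 9*B*R (Z(R, B) = (-9*R)*B + R = -9*B*R + R = R - 9*B*R)
1/(Z(n, 193) + 25595) = 1/(14*(1 - 9*193)/11 + 25595) = 1/(14*(1 - 1737)/11 + 25595) = 1/((14/11)*(-1736) + 25595) = 1/(-24304/11 + 25595) = 1/(257241/11) = 11/257241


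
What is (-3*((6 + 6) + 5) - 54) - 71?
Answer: -176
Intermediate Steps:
(-3*((6 + 6) + 5) - 54) - 71 = (-3*(12 + 5) - 54) - 71 = (-3*17 - 54) - 71 = (-51 - 54) - 71 = -105 - 71 = -176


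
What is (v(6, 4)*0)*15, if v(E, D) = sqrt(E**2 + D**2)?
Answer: 0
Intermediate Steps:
v(E, D) = sqrt(D**2 + E**2)
(v(6, 4)*0)*15 = (sqrt(4**2 + 6**2)*0)*15 = (sqrt(16 + 36)*0)*15 = (sqrt(52)*0)*15 = ((2*sqrt(13))*0)*15 = 0*15 = 0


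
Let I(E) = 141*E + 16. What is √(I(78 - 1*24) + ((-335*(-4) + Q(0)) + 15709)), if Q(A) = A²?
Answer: √24679 ≈ 157.10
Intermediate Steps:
I(E) = 16 + 141*E
√(I(78 - 1*24) + ((-335*(-4) + Q(0)) + 15709)) = √((16 + 141*(78 - 1*24)) + ((-335*(-4) + 0²) + 15709)) = √((16 + 141*(78 - 24)) + ((1340 + 0) + 15709)) = √((16 + 141*54) + (1340 + 15709)) = √((16 + 7614) + 17049) = √(7630 + 17049) = √24679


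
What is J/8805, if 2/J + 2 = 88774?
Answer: 1/390818730 ≈ 2.5587e-9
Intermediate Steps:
J = 1/44386 (J = 2/(-2 + 88774) = 2/88772 = 2*(1/88772) = 1/44386 ≈ 2.2530e-5)
J/8805 = (1/44386)/8805 = (1/44386)*(1/8805) = 1/390818730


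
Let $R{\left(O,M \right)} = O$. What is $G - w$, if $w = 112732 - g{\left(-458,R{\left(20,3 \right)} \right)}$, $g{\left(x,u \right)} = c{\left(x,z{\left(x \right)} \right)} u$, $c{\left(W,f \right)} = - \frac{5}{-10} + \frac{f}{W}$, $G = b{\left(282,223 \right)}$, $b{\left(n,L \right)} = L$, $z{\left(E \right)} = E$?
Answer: $-112479$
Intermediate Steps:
$G = 223$
$c{\left(W,f \right)} = \frac{1}{2} + \frac{f}{W}$ ($c{\left(W,f \right)} = \left(-5\right) \left(- \frac{1}{10}\right) + \frac{f}{W} = \frac{1}{2} + \frac{f}{W}$)
$g{\left(x,u \right)} = \frac{3 u}{2}$ ($g{\left(x,u \right)} = \frac{x + \frac{x}{2}}{x} u = \frac{\frac{3}{2} x}{x} u = \frac{3 u}{2}$)
$w = 112702$ ($w = 112732 - \frac{3}{2} \cdot 20 = 112732 - 30 = 112702$)
$G - w = 223 - 112702 = -112479$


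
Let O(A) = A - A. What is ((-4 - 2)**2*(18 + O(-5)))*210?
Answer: 136080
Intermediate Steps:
O(A) = 0
((-4 - 2)**2*(18 + O(-5)))*210 = ((-4 - 2)**2*(18 + 0))*210 = ((-6)**2*18)*210 = (36*18)*210 = 648*210 = 136080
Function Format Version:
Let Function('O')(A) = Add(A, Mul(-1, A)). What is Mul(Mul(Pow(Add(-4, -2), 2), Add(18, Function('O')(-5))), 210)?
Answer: 136080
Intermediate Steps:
Function('O')(A) = 0
Mul(Mul(Pow(Add(-4, -2), 2), Add(18, Function('O')(-5))), 210) = Mul(Mul(Pow(Add(-4, -2), 2), Add(18, 0)), 210) = Mul(Mul(Pow(-6, 2), 18), 210) = Mul(Mul(36, 18), 210) = Mul(648, 210) = 136080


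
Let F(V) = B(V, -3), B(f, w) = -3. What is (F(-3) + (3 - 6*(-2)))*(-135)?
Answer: -1620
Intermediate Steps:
F(V) = -3
(F(-3) + (3 - 6*(-2)))*(-135) = (-3 + (3 - 6*(-2)))*(-135) = (-3 + (3 + 12))*(-135) = (-3 + 15)*(-135) = 12*(-135) = -1620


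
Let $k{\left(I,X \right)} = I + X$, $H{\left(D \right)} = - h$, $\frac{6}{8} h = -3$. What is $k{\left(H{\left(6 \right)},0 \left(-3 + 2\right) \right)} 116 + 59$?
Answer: $523$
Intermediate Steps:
$h = -4$ ($h = \frac{4}{3} \left(-3\right) = -4$)
$H{\left(D \right)} = 4$ ($H{\left(D \right)} = \left(-1\right) \left(-4\right) = 4$)
$k{\left(H{\left(6 \right)},0 \left(-3 + 2\right) \right)} 116 + 59 = \left(4 + 0 \left(-3 + 2\right)\right) 116 + 59 = \left(4 + 0 \left(-1\right)\right) 116 + 59 = \left(4 + 0\right) 116 + 59 = 4 \cdot 116 + 59 = 464 + 59 = 523$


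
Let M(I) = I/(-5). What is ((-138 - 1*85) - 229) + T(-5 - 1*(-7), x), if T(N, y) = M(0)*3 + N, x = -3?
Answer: -450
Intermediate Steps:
M(I) = -I/5 (M(I) = I*(-1/5) = -I/5)
T(N, y) = N (T(N, y) = -1/5*0*3 + N = 0*3 + N = 0 + N = N)
((-138 - 1*85) - 229) + T(-5 - 1*(-7), x) = ((-138 - 1*85) - 229) + (-5 - 1*(-7)) = ((-138 - 85) - 229) + (-5 + 7) = (-223 - 229) + 2 = -452 + 2 = -450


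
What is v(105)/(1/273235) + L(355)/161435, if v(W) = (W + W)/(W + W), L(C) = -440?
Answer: 8821938357/32287 ≈ 2.7324e+5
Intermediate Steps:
v(W) = 1 (v(W) = (2*W)/((2*W)) = (2*W)*(1/(2*W)) = 1)
v(105)/(1/273235) + L(355)/161435 = 1/1/273235 - 440/161435 = 1/(1/273235) - 440*1/161435 = 1*273235 - 88/32287 = 273235 - 88/32287 = 8821938357/32287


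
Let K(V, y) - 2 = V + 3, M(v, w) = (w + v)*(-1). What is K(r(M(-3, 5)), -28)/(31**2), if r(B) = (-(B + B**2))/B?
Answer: 6/961 ≈ 0.0062435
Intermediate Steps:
M(v, w) = -v - w (M(v, w) = (v + w)*(-1) = -v - w)
r(B) = (-B - B**2)/B
K(V, y) = 5 + V (K(V, y) = 2 + (V + 3) = 2 + (3 + V) = 5 + V)
K(r(M(-3, 5)), -28)/(31**2) = (5 + (-1 - (-1*(-3) - 1*5)))/(31**2) = (5 + (-1 - (3 - 5)))/961 = (5 + (-1 - 1*(-2)))*(1/961) = (5 + (-1 + 2))*(1/961) = (5 + 1)*(1/961) = 6*(1/961) = 6/961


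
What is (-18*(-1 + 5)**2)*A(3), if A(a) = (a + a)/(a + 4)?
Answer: -1728/7 ≈ -246.86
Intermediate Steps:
A(a) = 2*a/(4 + a) (A(a) = (2*a)/(4 + a) = 2*a/(4 + a))
(-18*(-1 + 5)**2)*A(3) = (-18*(-1 + 5)**2)*(2*3/(4 + 3)) = (-18*4**2)*(2*3/7) = (-18*16)*(2*3*(1/7)) = -288*6/7 = -1728/7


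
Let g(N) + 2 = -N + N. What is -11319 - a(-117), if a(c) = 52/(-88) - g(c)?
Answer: -249049/22 ≈ -11320.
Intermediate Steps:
g(N) = -2 (g(N) = -2 + (-N + N) = -2 + 0 = -2)
a(c) = 31/22 (a(c) = 52/(-88) - 1*(-2) = 52*(-1/88) + 2 = -13/22 + 2 = 31/22)
-11319 - a(-117) = -11319 - 1*31/22 = -11319 - 31/22 = -249049/22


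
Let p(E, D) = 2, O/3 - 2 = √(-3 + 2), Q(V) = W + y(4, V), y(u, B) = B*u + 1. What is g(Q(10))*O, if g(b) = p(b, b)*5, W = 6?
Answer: 60 + 30*I ≈ 60.0 + 30.0*I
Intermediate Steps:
y(u, B) = 1 + B*u
Q(V) = 7 + 4*V (Q(V) = 6 + (1 + V*4) = 6 + (1 + 4*V) = 7 + 4*V)
O = 6 + 3*I (O = 6 + 3*√(-3 + 2) = 6 + 3*√(-1) = 6 + 3*I ≈ 6.0 + 3.0*I)
g(b) = 10 (g(b) = 2*5 = 10)
g(Q(10))*O = 10*(6 + 3*I) = 60 + 30*I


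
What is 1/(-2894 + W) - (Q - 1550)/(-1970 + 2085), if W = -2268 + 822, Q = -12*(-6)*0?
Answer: 1345377/99820 ≈ 13.478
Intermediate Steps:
Q = 0 (Q = 72*0 = 0)
W = -1446
1/(-2894 + W) - (Q - 1550)/(-1970 + 2085) = 1/(-2894 - 1446) - (0 - 1550)/(-1970 + 2085) = 1/(-4340) - (-1550)/115 = -1/4340 - (-1550)/115 = -1/4340 - 1*(-310/23) = -1/4340 + 310/23 = 1345377/99820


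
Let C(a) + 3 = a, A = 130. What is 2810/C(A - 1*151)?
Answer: -1405/12 ≈ -117.08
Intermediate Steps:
C(a) = -3 + a
2810/C(A - 1*151) = 2810/(-3 + (130 - 1*151)) = 2810/(-3 + (130 - 151)) = 2810/(-3 - 21) = 2810/(-24) = 2810*(-1/24) = -1405/12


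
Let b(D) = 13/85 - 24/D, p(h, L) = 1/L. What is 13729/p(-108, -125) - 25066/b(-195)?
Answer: -110223211/61 ≈ -1.8069e+6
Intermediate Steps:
b(D) = 13/85 - 24/D (b(D) = 13*(1/85) - 24/D = 13/85 - 24/D)
13729/p(-108, -125) - 25066/b(-195) = 13729/(1/(-125)) - 25066/(13/85 - 24/(-195)) = 13729/(-1/125) - 25066/(13/85 - 24*(-1/195)) = 13729*(-125) - 25066/(13/85 + 8/65) = -1716125 - 25066/61/221 = -1716125 - 25066*221/61 = -1716125 - 5539586/61 = -110223211/61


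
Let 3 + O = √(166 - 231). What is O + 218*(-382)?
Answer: -83279 + I*√65 ≈ -83279.0 + 8.0623*I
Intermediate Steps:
O = -3 + I*√65 (O = -3 + √(166 - 231) = -3 + √(-65) = -3 + I*√65 ≈ -3.0 + 8.0623*I)
O + 218*(-382) = (-3 + I*√65) + 218*(-382) = (-3 + I*√65) - 83276 = -83279 + I*√65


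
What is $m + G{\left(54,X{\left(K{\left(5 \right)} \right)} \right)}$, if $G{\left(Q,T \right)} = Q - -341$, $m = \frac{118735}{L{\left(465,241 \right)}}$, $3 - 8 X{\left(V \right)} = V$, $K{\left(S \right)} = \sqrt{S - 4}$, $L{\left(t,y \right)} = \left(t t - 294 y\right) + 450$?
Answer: $\frac{57718030}{145821} \approx 395.81$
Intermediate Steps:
$L{\left(t,y \right)} = 450 + t^{2} - 294 y$ ($L{\left(t,y \right)} = \left(t^{2} - 294 y\right) + 450 = 450 + t^{2} - 294 y$)
$K{\left(S \right)} = \sqrt{-4 + S}$
$X{\left(V \right)} = \frac{3}{8} - \frac{V}{8}$
$m = \frac{118735}{145821}$ ($m = \frac{118735}{450 + 465^{2} - 70854} = \frac{118735}{450 + 216225 - 70854} = \frac{118735}{145821} \approx 0.81425$)
$G{\left(Q,T \right)} = 341 + Q$ ($G{\left(Q,T \right)} = Q + 341 = 341 + Q$)
$m + G{\left(54,X{\left(K{\left(5 \right)} \right)} \right)} = \frac{118735}{145821} + \left(341 + 54\right) = \frac{118735}{145821} + 395 = \frac{57718030}{145821}$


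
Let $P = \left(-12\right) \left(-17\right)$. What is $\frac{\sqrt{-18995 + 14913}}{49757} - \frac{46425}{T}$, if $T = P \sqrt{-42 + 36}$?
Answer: $\frac{i \left(408 \sqrt{4082} + 769989575 \sqrt{6}\right)}{20300856} \approx 92.908 i$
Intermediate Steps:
$P = 204$
$T = 204 i \sqrt{6}$ ($T = 204 \sqrt{-42 + 36} = 204 \sqrt{-6} = 204 i \sqrt{6} \approx 499.7 i$)
$\frac{\sqrt{-18995 + 14913}}{49757} - \frac{46425}{T} = \frac{\sqrt{-18995 + 14913}}{49757} - \frac{46425}{204 i \sqrt{6}} = \sqrt{-4082} \cdot \frac{1}{49757} - 46425 \left(- \frac{i \sqrt{6}}{1224}\right) = i \sqrt{4082} \cdot \frac{1}{49757} + \frac{15475 i \sqrt{6}}{408} = \frac{i \sqrt{4082}}{49757} + \frac{15475 i \sqrt{6}}{408}$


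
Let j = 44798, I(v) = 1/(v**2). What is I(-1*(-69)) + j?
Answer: 213283279/4761 ≈ 44798.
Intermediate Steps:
I(v) = v**(-2)
I(-1*(-69)) + j = (-1*(-69))**(-2) + 44798 = 69**(-2) + 44798 = 1/4761 + 44798 = 213283279/4761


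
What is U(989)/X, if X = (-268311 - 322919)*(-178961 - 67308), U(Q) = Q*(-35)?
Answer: -6923/29120324174 ≈ -2.3774e-7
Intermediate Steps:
U(Q) = -35*Q
X = 145601620870 (X = -591230*(-246269) = 145601620870)
U(989)/X = -35*989/145601620870 = -34615*1/145601620870 = -6923/29120324174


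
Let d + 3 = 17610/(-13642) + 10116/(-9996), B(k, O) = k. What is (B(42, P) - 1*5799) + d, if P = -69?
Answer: -32740788348/5681893 ≈ -5762.3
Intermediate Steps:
d = -30130347/5681893 (d = -3 + (17610/(-13642) + 10116/(-9996)) = -3 + (17610*(-1/13642) + 10116*(-1/9996)) = -3 + (-8805/6821 - 843/833) = -3 - 13084668/5681893 = -30130347/5681893 ≈ -5.3029)
(B(42, P) - 1*5799) + d = (42 - 1*5799) - 30130347/5681893 = (42 - 5799) - 30130347/5681893 = -5757 - 30130347/5681893 = -32740788348/5681893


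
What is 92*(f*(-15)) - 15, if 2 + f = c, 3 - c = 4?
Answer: 4125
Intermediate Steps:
c = -1 (c = 3 - 1*4 = 3 - 4 = -1)
f = -3 (f = -2 - 1 = -3)
92*(f*(-15)) - 15 = 92*(-3*(-15)) - 15 = 92*45 - 15 = 4140 - 15 = 4125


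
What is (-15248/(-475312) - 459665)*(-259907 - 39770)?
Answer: 4092169509293754/29707 ≈ 1.3775e+11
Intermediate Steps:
(-15248/(-475312) - 459665)*(-259907 - 39770) = (-15248*(-1/475312) - 459665)*(-299677) = (953/29707 - 459665)*(-299677) = -13655267202/29707*(-299677) = 4092169509293754/29707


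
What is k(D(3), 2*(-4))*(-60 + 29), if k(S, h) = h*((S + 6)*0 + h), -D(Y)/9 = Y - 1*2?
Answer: -1984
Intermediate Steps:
D(Y) = 18 - 9*Y (D(Y) = -9*(Y - 1*2) = -9*(Y - 2) = -9*(-2 + Y) = 18 - 9*Y)
k(S, h) = h² (k(S, h) = h*((6 + S)*0 + h) = h*(0 + h) = h*h = h²)
k(D(3), 2*(-4))*(-60 + 29) = (2*(-4))²*(-60 + 29) = (-8)²*(-31) = 64*(-31) = -1984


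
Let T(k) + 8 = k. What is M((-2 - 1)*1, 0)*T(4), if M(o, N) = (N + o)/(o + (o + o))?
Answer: -4/3 ≈ -1.3333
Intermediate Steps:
M(o, N) = (N + o)/(3*o) (M(o, N) = (N + o)/(o + 2*o) = (N + o)/((3*o)) = (N + o)*(1/(3*o)) = (N + o)/(3*o))
T(k) = -8 + k
M((-2 - 1)*1, 0)*T(4) = ((0 + (-2 - 1)*1)/(3*(((-2 - 1)*1))))*(-8 + 4) = ((0 - 3*1)/(3*((-3*1))))*(-4) = ((⅓)*(0 - 3)/(-3))*(-4) = ((⅓)*(-⅓)*(-3))*(-4) = (⅓)*(-4) = -4/3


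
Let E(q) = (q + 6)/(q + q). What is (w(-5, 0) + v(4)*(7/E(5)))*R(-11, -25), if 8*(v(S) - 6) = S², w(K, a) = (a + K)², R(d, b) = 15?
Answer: 12525/11 ≈ 1138.6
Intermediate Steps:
E(q) = (6 + q)/(2*q) (E(q) = (6 + q)/((2*q)) = (6 + q)*(1/(2*q)) = (6 + q)/(2*q))
w(K, a) = (K + a)²
v(S) = 6 + S²/8
(w(-5, 0) + v(4)*(7/E(5)))*R(-11, -25) = ((-5 + 0)² + (6 + (⅛)*4²)*(7/(((½)*(6 + 5)/5))))*15 = ((-5)² + (6 + (⅛)*16)*(7/(((½)*(⅕)*11))))*15 = (25 + (6 + 2)*(7/(11/10)))*15 = (25 + 8*(7*(10/11)))*15 = (25 + 8*(70/11))*15 = (25 + 560/11)*15 = (835/11)*15 = 12525/11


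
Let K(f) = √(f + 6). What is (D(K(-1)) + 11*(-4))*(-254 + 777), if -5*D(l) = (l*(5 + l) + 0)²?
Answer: -38702 - 5230*√5 ≈ -50397.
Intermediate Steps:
K(f) = √(6 + f)
D(l) = -l²*(5 + l)²/5 (D(l) = -(l*(5 + l) + 0)²/5 = -l²*(5 + l)²/5)
(D(K(-1)) + 11*(-4))*(-254 + 777) = (-(√(6 - 1))²*(5 + √(6 - 1))²/5 + 11*(-4))*(-254 + 777) = (-(√5)²*(5 + √5)²/5 - 44)*523 = (-⅕*5*(5 + √5)² - 44)*523 = (-(5 + √5)² - 44)*523 = (-44 - (5 + √5)²)*523 = -23012 - 523*(5 + √5)²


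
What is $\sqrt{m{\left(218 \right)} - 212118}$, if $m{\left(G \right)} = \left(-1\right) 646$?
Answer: $2 i \sqrt{53191} \approx 461.26 i$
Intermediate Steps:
$m{\left(G \right)} = -646$
$\sqrt{m{\left(218 \right)} - 212118} = \sqrt{-646 - 212118} = \sqrt{-212764} = 2 i \sqrt{53191}$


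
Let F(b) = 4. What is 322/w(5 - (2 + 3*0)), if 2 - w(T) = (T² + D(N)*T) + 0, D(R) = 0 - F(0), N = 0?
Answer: 322/5 ≈ 64.400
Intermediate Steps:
D(R) = -4 (D(R) = 0 - 1*4 = 0 - 4 = -4)
w(T) = 2 - T² + 4*T (w(T) = 2 - ((T² - 4*T) + 0) = 2 - (T² - 4*T) = 2 + (-T² + 4*T) = 2 - T² + 4*T)
322/w(5 - (2 + 3*0)) = 322/(2 - (5 - (2 + 3*0))² + 4*(5 - (2 + 3*0))) = 322/(2 - (5 - (2 + 0))² + 4*(5 - (2 + 0))) = 322/(2 - (5 - 1*2)² + 4*(5 - 1*2)) = 322/(2 - (5 - 2)² + 4*(5 - 2)) = 322/(2 - 1*3² + 4*3) = 322/(2 - 1*9 + 12) = 322/(2 - 9 + 12) = 322/5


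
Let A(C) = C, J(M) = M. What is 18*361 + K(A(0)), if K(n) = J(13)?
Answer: 6511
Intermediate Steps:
K(n) = 13
18*361 + K(A(0)) = 18*361 + 13 = 6498 + 13 = 6511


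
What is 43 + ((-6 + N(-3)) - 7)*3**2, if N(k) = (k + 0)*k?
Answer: 7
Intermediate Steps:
N(k) = k**2 (N(k) = k*k = k**2)
43 + ((-6 + N(-3)) - 7)*3**2 = 43 + ((-6 + (-3)**2) - 7)*3**2 = 43 + ((-6 + 9) - 7)*9 = 43 + (3 - 7)*9 = 43 - 4*9 = 43 - 36 = 7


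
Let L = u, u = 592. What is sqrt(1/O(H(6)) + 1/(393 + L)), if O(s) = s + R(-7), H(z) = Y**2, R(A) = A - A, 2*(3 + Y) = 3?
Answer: sqrt(3889765)/2955 ≈ 0.66743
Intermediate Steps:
Y = -3/2 (Y = -3 + (1/2)*3 = -3 + 3/2 = -3/2 ≈ -1.5000)
R(A) = 0
H(z) = 9/4 (H(z) = (-3/2)**2 = 9/4)
O(s) = s (O(s) = s + 0 = s)
L = 592
sqrt(1/O(H(6)) + 1/(393 + L)) = sqrt(1/(9/4) + 1/(393 + 592)) = sqrt(4/9 + 1/985) = sqrt(3949/8865) = sqrt(3889765)/2955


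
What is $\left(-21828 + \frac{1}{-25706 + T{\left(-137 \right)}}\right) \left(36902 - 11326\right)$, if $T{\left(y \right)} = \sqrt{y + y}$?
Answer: $- \frac{184453015653889768}{330399355} - \frac{12788 i \sqrt{274}}{330399355} \approx -5.5827 \cdot 10^{8} - 0.00064068 i$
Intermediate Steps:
$T{\left(y \right)} = \sqrt{2} \sqrt{y}$ ($T{\left(y \right)} = \sqrt{2 y} = \sqrt{2} \sqrt{y}$)
$\left(-21828 + \frac{1}{-25706 + T{\left(-137 \right)}}\right) \left(36902 - 11326\right) = \left(-21828 + \frac{1}{-25706 + \sqrt{2} \sqrt{-137}}\right) \left(36902 - 11326\right) = \left(-21828 + \frac{1}{-25706 + \sqrt{2} i \sqrt{137}}\right) 25576 = \left(-21828 + \frac{1}{-25706 + i \sqrt{274}}\right) 25576 = -558272928 + \frac{25576}{-25706 + i \sqrt{274}}$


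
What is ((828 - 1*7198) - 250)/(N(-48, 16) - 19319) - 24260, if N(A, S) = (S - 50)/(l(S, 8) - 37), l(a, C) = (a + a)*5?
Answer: -57647520200/2376271 ≈ -24260.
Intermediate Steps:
l(a, C) = 10*a (l(a, C) = (2*a)*5 = 10*a)
N(A, S) = (-50 + S)/(-37 + 10*S) (N(A, S) = (S - 50)/(10*S - 37) = (-50 + S)/(-37 + 10*S))
((828 - 1*7198) - 250)/(N(-48, 16) - 19319) - 24260 = ((828 - 1*7198) - 250)/((-50 + 16)/(-37 + 10*16) - 19319) - 24260 = ((828 - 7198) - 250)/(-34/(-37 + 160) - 19319) - 24260 = (-6370 - 250)/(-34/123 - 19319) - 24260 = -6620/((1/123)*(-34) - 19319) - 24260 = -6620/(-34/123 - 19319) - 24260 = -6620/(-2376271/123) - 24260 = -6620*(-123/2376271) - 24260 = 814260/2376271 - 24260 = -57647520200/2376271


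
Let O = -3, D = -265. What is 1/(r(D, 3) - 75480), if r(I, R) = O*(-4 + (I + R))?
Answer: -1/74682 ≈ -1.3390e-5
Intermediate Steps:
r(I, R) = 12 - 3*I - 3*R (r(I, R) = -3*(-4 + (I + R)) = -3*(-4 + I + R) = 12 - 3*I - 3*R)
1/(r(D, 3) - 75480) = 1/((12 - 3*(-265) - 3*3) - 75480) = 1/((12 + 795 - 9) - 75480) = 1/(798 - 75480) = 1/(-74682) = -1/74682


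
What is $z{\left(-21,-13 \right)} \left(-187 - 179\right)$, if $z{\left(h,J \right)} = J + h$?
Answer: $12444$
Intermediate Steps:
$z{\left(-21,-13 \right)} \left(-187 - 179\right) = \left(-13 - 21\right) \left(-187 - 179\right) = \left(-34\right) \left(-366\right) = 12444$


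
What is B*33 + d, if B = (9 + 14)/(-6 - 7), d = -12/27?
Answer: -6883/117 ≈ -58.829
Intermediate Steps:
d = -4/9 (d = -12*1/27 = -4/9 ≈ -0.44444)
B = -23/13 (B = 23/(-13) = 23*(-1/13) = -23/13 ≈ -1.7692)
B*33 + d = -23/13*33 - 4/9 = -759/13 - 4/9 = -6883/117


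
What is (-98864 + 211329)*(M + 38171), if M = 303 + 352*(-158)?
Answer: -1927875030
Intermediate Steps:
M = -55313 (M = 303 - 55616 = -55313)
(-98864 + 211329)*(M + 38171) = (-98864 + 211329)*(-55313 + 38171) = 112465*(-17142) = -1927875030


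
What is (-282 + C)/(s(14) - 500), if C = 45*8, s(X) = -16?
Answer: -13/86 ≈ -0.15116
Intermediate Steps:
C = 360
(-282 + C)/(s(14) - 500) = (-282 + 360)/(-16 - 500) = 78/(-516) = 78*(-1/516) = -13/86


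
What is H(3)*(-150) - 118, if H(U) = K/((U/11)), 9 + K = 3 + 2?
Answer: 2082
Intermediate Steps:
K = -4 (K = -9 + (3 + 2) = -9 + 5 = -4)
H(U) = -44/U (H(U) = -4*11/U = -44/U)
H(3)*(-150) - 118 = -44/3*(-150) - 118 = 2200 - 118 = 2082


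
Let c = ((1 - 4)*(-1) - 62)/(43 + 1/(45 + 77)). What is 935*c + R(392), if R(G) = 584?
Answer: -333262/477 ≈ -698.66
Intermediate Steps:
c = -7198/5247 (c = (-3*(-1) - 62)/(43 + 1/122) = (3 - 62)/(43 + 1/122) = -59/5247/122 = -59*122/5247 = -7198/5247 ≈ -1.3718)
935*c + R(392) = 935*(-7198/5247) + 584 = -611830/477 + 584 = -333262/477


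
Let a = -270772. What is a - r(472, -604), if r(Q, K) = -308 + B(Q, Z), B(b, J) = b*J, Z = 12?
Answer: -276128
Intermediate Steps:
B(b, J) = J*b
r(Q, K) = -308 + 12*Q
a - r(472, -604) = -270772 - (-308 + 12*472) = -270772 - (-308 + 5664) = -270772 - 1*5356 = -270772 - 5356 = -276128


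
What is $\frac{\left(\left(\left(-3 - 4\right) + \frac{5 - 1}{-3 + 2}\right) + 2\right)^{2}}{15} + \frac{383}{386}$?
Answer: $\frac{12337}{1930} \approx 6.3922$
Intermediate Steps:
$\frac{\left(\left(\left(-3 - 4\right) + \frac{5 - 1}{-3 + 2}\right) + 2\right)^{2}}{15} + \frac{383}{386} = \left(\left(-7 + \frac{4}{-1}\right) + 2\right)^{2} \cdot \frac{1}{15} + 383 \cdot \frac{1}{386} = \left(\left(-7 + 4 \left(-1\right)\right) + 2\right)^{2} \cdot \frac{1}{15} + \frac{383}{386} = \left(\left(-7 - 4\right) + 2\right)^{2} \cdot \frac{1}{15} + \frac{383}{386} = \left(-11 + 2\right)^{2} \cdot \frac{1}{15} + \frac{383}{386} = \left(-9\right)^{2} \cdot \frac{1}{15} + \frac{383}{386} = 81 \cdot \frac{1}{15} + \frac{383}{386} = \frac{27}{5} + \frac{383}{386} = \frac{12337}{1930}$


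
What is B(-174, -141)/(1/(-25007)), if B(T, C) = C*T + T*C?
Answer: -1227043476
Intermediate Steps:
B(T, C) = 2*C*T (B(T, C) = C*T + C*T = 2*C*T)
B(-174, -141)/(1/(-25007)) = (2*(-141)*(-174))/(1/(-25007)) = 49068/(-1/25007) = 49068*(-25007) = -1227043476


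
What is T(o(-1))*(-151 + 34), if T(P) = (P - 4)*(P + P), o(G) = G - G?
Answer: 0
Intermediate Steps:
o(G) = 0
T(P) = 2*P*(-4 + P) (T(P) = (-4 + P)*(2*P) = 2*P*(-4 + P))
T(o(-1))*(-151 + 34) = (2*0*(-4 + 0))*(-151 + 34) = (2*0*(-4))*(-117) = 0*(-117) = 0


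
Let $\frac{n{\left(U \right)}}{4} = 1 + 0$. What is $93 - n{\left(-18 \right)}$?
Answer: $89$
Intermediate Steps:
$n{\left(U \right)} = 4$ ($n{\left(U \right)} = 4 \left(1 + 0\right) = 4 \cdot 1 = 4$)
$93 - n{\left(-18 \right)} = 93 - 4 = 89$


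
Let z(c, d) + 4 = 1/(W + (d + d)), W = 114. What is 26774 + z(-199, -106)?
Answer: 2623459/98 ≈ 26770.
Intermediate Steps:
z(c, d) = -4 + 1/(114 + 2*d) (z(c, d) = -4 + 1/(114 + (d + d)) = -4 + 1/(114 + 2*d))
26774 + z(-199, -106) = 26774 + (-455 - 8*(-106))/(2*(57 - 106)) = 26774 + (½)*(-455 + 848)/(-49) = 26774 + (½)*(-1/49)*393 = 26774 - 393/98 = 2623459/98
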